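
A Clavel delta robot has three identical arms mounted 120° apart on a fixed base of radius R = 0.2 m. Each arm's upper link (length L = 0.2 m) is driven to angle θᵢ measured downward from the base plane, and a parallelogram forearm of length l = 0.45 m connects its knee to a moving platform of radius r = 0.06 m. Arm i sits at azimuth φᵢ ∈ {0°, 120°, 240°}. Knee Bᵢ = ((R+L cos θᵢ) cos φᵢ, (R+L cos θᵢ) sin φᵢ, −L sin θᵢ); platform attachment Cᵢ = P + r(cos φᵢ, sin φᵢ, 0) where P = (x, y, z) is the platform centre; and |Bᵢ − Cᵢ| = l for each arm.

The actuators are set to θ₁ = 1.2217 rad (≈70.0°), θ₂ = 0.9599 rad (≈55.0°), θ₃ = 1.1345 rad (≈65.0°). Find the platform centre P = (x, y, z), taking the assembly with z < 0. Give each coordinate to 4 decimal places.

φ1=0.0°: virtual centre (0.2084, 0.0000, -0.1879), radius l
arm 2 at φ=120.0°: (R−r)+L cos θ2 = 0.2547;  S2 = (-0.1274, 0.2206, -0.1638)
S3 = (0.2245·cos240.0°, 0.2245·sin240.0°, -0.1813) = (-0.1123, -0.1944, -0.1813)
subtract pairs → two planes through P
[-0.6715 0.4412 0.0482]·P = 0.0130;  [-0.6413 -0.3889 0.0133]·P = 0.0045
Cramer: x(z) = -0.0129+0.0453z;  y(z) = 0.0097-0.0404z
sphere 1 gives Az²+Bz+C=0 with A=1.0037, B=0.3550, C=-0.1181;  B²−4AC=0.6002;  roots -0.5628, 0.2091;  negative root z = -0.5628
x = -0.0384, y = 0.0324

(-0.0384, 0.0324, -0.5628)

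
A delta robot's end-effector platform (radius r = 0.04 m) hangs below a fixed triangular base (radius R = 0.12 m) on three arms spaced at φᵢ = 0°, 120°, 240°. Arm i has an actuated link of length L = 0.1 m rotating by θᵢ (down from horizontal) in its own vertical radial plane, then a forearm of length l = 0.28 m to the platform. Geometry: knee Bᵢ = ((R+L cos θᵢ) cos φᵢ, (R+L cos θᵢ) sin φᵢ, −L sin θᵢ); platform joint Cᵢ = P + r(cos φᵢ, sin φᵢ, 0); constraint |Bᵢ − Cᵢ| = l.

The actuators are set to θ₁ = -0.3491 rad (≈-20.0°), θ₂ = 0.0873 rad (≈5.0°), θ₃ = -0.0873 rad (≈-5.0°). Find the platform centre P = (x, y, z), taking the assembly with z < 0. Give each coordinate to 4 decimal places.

(0.0245, -0.0113, -0.2023)

φ1=0.0°: virtual centre (0.1740, 0.0000, 0.0342), radius l
S2 = (0.1796·cos120.0°, 0.1796·sin120.0°, -0.0087) = (-0.0898, 0.1556, -0.0087)
φ3=240.0°: virtual centre (-0.0898, -0.1556, 0.0087), radius l
subtract pairs → two planes through P
plane₁₂: -0.5276x+0.3111y+-0.0858z = 0.0009
Cramer: x(z) = -0.0017-0.1297z;  y(z) = 0.0000+0.0561z
sphere 1 gives Az²+Bz+C=0 with A=1.0200, B=-0.0228, C=-0.0464;  B²−4AC=0.1897;  roots -0.2023, 0.2247;  negative root z = -0.2023
x = 0.0245, y = -0.0113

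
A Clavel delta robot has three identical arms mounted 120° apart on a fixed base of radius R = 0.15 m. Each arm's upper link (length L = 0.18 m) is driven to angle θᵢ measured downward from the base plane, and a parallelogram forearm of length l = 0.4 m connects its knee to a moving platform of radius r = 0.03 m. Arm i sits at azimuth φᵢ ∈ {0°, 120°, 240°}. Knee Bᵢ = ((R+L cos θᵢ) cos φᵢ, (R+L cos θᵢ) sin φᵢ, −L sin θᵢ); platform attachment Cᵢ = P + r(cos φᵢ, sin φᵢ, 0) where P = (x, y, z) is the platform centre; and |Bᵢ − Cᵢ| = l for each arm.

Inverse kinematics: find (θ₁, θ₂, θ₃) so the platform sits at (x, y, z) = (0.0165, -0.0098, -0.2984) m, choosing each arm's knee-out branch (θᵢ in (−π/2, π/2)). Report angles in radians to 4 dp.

θ₁ = 0.0873, θ₂ = 0.2616, θ₃ = 0.1742

arm 1 (φ=0.0°): x'=0.0165, y'=-0.0098
  A cos θ + B sin θ = C:  0.1035·cos θ + -0.2984·sin θ = 0.0771
  γ=atan2(-0.2984,0.1035)=-1.2369;  ψ=arccos(0.2441)=1.3243;  θ1=γ+ψ≈0.0873
φ2=120.0° → target in arm frame (-0.0167, -0.0094)
  e−x'=0.1367;  (l²−L²−(e−x')²−y'²−z²)/2L = 0.0549
  θ2 = atan2(B,A) + arccos(C/0.3282) = 0.2616
arm 3 (φ=240.0°): x'=0.0002, y'=0.0192
  A cos θ + B sin θ = C:  0.1198·cos θ + -0.2984·sin θ = 0.0662
  γ=atan2(-0.2984,0.1198)=-1.1891;  ψ=arccos(0.2060)=1.3633;  θ3=γ+ψ≈0.1742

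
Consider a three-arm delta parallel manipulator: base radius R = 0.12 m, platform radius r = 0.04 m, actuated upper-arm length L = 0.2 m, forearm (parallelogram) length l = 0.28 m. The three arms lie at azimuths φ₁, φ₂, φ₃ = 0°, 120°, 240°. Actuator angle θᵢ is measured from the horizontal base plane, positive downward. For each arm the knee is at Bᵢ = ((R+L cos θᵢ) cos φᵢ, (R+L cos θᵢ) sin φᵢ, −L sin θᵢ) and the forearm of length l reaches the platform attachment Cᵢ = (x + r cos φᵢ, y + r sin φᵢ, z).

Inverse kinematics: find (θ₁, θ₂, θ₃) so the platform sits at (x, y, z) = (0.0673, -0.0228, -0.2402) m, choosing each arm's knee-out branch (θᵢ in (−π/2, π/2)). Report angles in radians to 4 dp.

rotate P by −φ1: (0.0673, -0.0228, -0.2402)
  e−x'=0.0127;  (l²−L²−(e−x')²−y'²−z²)/2L = -0.0499
  √(A²+B²)=0.2405;  θ1 = -1.5180+1.7800 ≈ 0.2620
arm 2 (φ=120.0°): x'=-0.0534, y'=-0.0469
  A=0.1334, B=-0.2402, C=(l²−L²−A²−y'²−z²)/(2L)=-0.0982
  γ=atan2(-0.2402,0.1334)=-1.0639;  ψ=arccos(-0.3575)=1.9364;  θ2=γ+ψ≈0.8725
φ3=240.0° → target in arm frame (-0.0139, 0.0697)
  A cos θ + B sin θ = C:  0.0939·cos θ + -0.2402·sin θ = -0.0824
  √(A²+B²)=0.2579;  θ3 = -1.1981+1.8961 ≈ 0.6980

θ₁ = 0.2620, θ₂ = 0.8725, θ₃ = 0.6980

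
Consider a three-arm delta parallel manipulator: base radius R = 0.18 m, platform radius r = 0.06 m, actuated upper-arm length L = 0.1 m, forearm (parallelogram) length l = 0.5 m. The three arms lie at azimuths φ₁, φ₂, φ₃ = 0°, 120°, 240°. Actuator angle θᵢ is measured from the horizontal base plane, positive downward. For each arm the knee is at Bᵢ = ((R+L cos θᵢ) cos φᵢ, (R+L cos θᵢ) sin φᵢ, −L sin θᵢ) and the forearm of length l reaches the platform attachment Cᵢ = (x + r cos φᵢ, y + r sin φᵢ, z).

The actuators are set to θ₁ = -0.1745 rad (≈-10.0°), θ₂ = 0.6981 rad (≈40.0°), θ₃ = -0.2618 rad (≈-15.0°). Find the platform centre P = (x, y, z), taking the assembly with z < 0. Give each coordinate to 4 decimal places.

(0.0577, -0.1194, -0.4408)

φ1=0.0°: virtual centre (0.2185, 0.0000, 0.0174), radius l
φ2=120.0°: virtual centre (-0.0983, 0.1703, -0.0643), radius l
arm 3 at φ=240.0°: ρ3 = 0.2166;  centre 3 = (-0.1083, -0.1876, 0.0259)
|centre ₂|²−|centre ₁|² = -0.0052;  |centre ₃|²−|centre ₁|² = -0.0005
plane₁₂: -0.6336x+0.3405y+-0.1633z = -0.0052
Cramer: x(z) = 0.0046-0.1205z;  y(z) = -0.0068+0.2553z
sphere 1 gives Az²+Bz+C=0 with A=1.0797, B=0.0133, C=-0.2039;  B²−4AC=0.8808;  roots -0.4408, 0.4285;  negative root z = -0.4408
x = 0.0577, y = -0.1194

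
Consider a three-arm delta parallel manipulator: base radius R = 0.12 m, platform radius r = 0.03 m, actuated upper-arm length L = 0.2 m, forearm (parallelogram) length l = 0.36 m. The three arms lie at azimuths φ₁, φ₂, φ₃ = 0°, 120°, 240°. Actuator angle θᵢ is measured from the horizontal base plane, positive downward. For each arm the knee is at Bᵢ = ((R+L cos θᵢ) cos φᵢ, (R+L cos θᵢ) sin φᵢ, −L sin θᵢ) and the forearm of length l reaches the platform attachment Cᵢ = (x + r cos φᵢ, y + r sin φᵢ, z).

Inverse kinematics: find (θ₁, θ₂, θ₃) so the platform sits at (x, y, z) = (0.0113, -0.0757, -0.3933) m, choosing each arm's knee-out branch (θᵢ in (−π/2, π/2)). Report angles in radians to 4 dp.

θ₁ = 0.6981, θ₂ = 0.9598, θ₃ = 0.5238

arm 1 (φ=0.0°): x'=0.0113, y'=-0.0757
  e−x'=0.0787;  (l²−L²−(e−x')²−y'²−z²)/2L = -0.1925
  θ1 = atan2(B,A) + arccos(C/0.4011) = 0.6981
arm 2 (φ=120.0°): x'=-0.0712, y'=0.0281
  A=0.1612, B=-0.3933, C=(l²−L²−A²−y'²−z²)/(2L)=-0.2297
  θ2 = atan2(B,A) + arccos(C/0.4251) = 0.9598
rotate P by −φ3: (0.0599, 0.0476, -0.3933)
  A=0.0301, B=-0.3933, C=(l²−L²−A²−y'²−z²)/(2L)=-0.1706
  √(A²+B²)=0.3944;  θ3 = -1.4944+2.0182 ≈ 0.5238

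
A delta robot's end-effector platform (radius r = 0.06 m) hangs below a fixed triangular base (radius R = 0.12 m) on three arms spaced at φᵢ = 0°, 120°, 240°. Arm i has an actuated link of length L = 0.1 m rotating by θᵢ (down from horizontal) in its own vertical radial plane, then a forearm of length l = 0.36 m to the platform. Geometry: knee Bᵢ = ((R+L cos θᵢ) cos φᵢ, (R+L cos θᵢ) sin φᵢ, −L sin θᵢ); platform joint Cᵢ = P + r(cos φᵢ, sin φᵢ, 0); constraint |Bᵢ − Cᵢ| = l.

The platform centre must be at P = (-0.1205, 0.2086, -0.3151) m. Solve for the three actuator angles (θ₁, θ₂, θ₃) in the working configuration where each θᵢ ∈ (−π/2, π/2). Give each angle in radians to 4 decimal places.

θ₁ = 1.3960, θ₂ = -0.3495, θ₃ = 1.3957

arm 1 (φ=0.0°): x'=-0.1205, y'=0.2086
  e−x'=0.1805;  (l²−L²−(e−x')²−y'²−z²)/2L = -0.2789
  √(A²+B²)=0.3631;  θ1 = -1.0506+2.4466 ≈ 1.3960
φ2=120.0° → target in arm frame (0.2409, 0.0001)
  A cos θ + B sin θ = C:  -0.1809·cos θ + -0.3151·sin θ = -0.0621
  θ2 = atan2(B,A) + arccos(C/0.3633) = -0.3495
rotate P by −φ3: (-0.1204, -0.2087, -0.3151)
  A=0.1804, B=-0.3151, C=(l²−L²−A²−y'²−z²)/(2L)=-0.2789
  θ3 = atan2(B,A) + arccos(C/0.3631) = 1.3957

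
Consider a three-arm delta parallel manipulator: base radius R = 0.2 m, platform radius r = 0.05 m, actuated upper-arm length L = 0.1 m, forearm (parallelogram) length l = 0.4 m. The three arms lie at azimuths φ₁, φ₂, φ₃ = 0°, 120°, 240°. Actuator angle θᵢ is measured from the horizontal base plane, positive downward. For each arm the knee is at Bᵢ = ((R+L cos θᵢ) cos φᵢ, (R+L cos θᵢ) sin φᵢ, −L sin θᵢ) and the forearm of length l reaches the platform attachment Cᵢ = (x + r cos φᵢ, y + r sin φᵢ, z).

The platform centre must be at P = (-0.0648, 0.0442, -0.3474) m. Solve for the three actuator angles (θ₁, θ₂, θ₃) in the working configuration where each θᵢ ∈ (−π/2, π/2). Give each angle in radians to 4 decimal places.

arm 1 (φ=0.0°): x'=-0.0648, y'=0.0442
  A cos θ + B sin θ = C:  0.2148·cos θ + -0.3474·sin θ = -0.0939
  √(A²+B²)=0.4084;  θ1 = -1.0170+1.8028 ≈ 0.7857
φ2=120.0° → target in arm frame (0.0707, 0.0340)
  A=0.0793, B=-0.3474, C=(l²−L²−A²−y'²−z²)/(2L)=0.1093
  θ2 = atan2(B,A) + arccos(C/0.3563) = -0.0873
rotate P by −φ3: (-0.0059, -0.0782, -0.3474)
  A=0.1559, B=-0.3474, C=(l²−L²−A²−y'²−z²)/(2L)=-0.0055
  θ3 = atan2(B,A) + arccos(C/0.3808) = 0.4363

θ₁ = 0.7857, θ₂ = -0.0873, θ₃ = 0.4363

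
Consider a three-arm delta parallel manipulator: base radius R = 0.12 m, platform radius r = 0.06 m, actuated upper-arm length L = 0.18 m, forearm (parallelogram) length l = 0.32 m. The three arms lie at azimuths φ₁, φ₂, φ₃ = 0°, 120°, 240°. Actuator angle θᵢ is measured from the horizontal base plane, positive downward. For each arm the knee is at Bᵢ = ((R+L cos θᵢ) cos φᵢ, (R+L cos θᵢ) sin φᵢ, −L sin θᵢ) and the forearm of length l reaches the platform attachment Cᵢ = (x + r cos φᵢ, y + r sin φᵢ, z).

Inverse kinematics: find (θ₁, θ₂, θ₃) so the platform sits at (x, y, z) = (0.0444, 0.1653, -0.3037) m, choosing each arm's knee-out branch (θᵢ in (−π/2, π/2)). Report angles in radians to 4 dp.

θ₁ = 0.5236, θ₂ = 0.1747, θ₃ = 1.2216

arm 1 (φ=0.0°): x'=0.0444, y'=0.1653
  A cos θ + B sin θ = C:  0.0156·cos θ + -0.3037·sin θ = -0.1383
  √(A²+B²)=0.3041;  θ1 = -1.5195+2.0431 ≈ 0.5236
rotate P by −φ2: (0.1210, -0.1211, -0.3037)
  A cos θ + B sin θ = C:  -0.0610·cos θ + -0.3037·sin θ = -0.1128
  √(A²+B²)=0.3098;  θ2 = -1.7689+1.9436 ≈ 0.1747
φ3=240.0° → target in arm frame (-0.1654, -0.0442)
  A cos θ + B sin θ = C:  0.2254·cos θ + -0.3037·sin θ = -0.2083
  θ3 = atan2(B,A) + arccos(C/0.3782) = 1.2216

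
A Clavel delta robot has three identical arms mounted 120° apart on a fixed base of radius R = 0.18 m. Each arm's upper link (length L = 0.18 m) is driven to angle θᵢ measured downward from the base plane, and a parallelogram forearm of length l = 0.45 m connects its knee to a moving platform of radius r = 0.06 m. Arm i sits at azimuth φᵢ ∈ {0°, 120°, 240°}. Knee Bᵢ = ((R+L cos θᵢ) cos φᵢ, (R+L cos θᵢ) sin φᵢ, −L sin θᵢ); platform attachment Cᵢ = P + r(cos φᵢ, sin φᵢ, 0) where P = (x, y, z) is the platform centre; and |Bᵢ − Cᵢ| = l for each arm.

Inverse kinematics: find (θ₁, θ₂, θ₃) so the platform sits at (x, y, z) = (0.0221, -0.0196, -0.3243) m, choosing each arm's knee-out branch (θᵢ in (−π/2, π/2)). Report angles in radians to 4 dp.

θ₁ = -0.1743, θ₂ = 0.0871, θ₃ = -0.0872

rotate P by −φ1: (0.0221, -0.0196, -0.3243)
  A=0.0979, B=-0.3243, C=(l²−L²−A²−y'²−z²)/(2L)=0.1527
  θ1 = atan2(B,A) + arccos(C/0.3388) = -0.1743
φ2=120.0° → target in arm frame (-0.0280, -0.0093)
  A=0.1480, B=-0.3243, C=(l²−L²−A²−y'²−z²)/(2L)=0.1193
  θ2 = atan2(B,A) + arccos(C/0.3565) = 0.0871
rotate P by −φ3: (0.0059, 0.0289, -0.3243)
  A=0.1141, B=-0.3243, C=(l²−L²−A²−y'²−z²)/(2L)=0.1419
  √(A²+B²)=0.3438;  θ3 = -1.2326+1.1454 ≈ -0.0872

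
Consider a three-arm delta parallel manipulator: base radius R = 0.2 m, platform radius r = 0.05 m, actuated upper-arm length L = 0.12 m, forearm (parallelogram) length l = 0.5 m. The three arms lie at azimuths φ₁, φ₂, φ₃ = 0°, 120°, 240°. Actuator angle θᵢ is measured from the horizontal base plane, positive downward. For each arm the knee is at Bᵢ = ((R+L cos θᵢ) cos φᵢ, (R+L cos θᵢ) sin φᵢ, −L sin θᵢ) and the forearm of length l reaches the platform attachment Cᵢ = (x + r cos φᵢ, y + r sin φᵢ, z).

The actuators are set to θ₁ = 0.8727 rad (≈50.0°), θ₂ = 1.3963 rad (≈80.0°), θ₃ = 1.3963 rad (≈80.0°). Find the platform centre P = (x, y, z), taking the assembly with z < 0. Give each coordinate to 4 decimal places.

(0.0747, 0.0000, -0.5681)

φ1=0.0°: virtual centre (0.2271, 0.0000, -0.0919), radius l
φ2=120.0°: virtual centre (-0.0854, 0.1479, -0.1182), radius l
centre 3 = (0.1708·cos240.0°, 0.1708·sin240.0°, -0.1182) = (-0.0854, -0.1479, -0.1182)
eliminate P² terms by subtracting sphere 1 from 2 and 3
linear system: -0.6251x+0.2959y = -0.0169−-0.0525z; -0.6251x+-0.2959y = -0.0169−-0.0525z
det = 0.3699;  x = 0.0270+-0.0840z,  y = 0.0000+0.0000z
into |P−centre ₁|² = l²: 1.0071z² + 0.2175z + -0.2015 = 0;  Δ = 0.8590;  z = -0.5681 or 0.3522 → z<0 root = -0.5681
x = 0.0747, y = 0.0000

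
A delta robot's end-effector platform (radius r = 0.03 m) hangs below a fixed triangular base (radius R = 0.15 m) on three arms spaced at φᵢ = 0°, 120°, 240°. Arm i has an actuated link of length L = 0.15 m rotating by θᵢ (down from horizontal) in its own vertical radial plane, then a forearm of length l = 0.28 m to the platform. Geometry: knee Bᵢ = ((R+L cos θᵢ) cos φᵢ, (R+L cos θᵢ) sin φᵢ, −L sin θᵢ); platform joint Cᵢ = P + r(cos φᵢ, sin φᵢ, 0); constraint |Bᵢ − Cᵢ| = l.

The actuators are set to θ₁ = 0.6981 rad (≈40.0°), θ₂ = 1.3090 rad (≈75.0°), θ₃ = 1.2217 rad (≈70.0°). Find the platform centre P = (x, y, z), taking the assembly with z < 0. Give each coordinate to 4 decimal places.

S1 = (0.2349·cos0.0°, 0.2349·sin0.0°, -0.0964) = (0.2349, 0.0000, -0.0964)
φ2=120.0°: virtual centre (-0.0794, 0.1375, -0.1449), radius l
arm 3 at φ=240.0°: (R−r)+L cos θ3 = 0.1713;  S3 = (-0.0857, -0.1484, -0.1410)
eliminate P² terms by subtracting sphere 1 from 2 and 3
plane₁₂: -0.6286x+0.2751y+-0.0969z = -0.0183
Cramer: x(z) = 0.0265-0.1468z;  y(z) = -0.0058+0.0170z
into |P−S₁|² = l²: 1.0218z² + 0.2538z + -0.0256 = 0;  Δ = 0.1692;  z = -0.3255 or 0.0771 → z<0 root = -0.3255
x = 0.0743, y = -0.0113

(0.0743, -0.0113, -0.3255)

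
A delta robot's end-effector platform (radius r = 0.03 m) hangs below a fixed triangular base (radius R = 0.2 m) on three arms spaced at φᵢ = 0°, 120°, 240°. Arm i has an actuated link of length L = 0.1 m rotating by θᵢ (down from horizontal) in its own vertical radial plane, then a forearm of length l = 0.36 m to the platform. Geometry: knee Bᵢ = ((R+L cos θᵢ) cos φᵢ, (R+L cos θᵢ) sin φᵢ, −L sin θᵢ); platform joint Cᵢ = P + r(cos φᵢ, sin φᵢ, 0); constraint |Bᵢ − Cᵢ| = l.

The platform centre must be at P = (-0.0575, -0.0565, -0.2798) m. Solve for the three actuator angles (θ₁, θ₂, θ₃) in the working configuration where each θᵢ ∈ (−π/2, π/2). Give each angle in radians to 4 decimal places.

φ1=0.0° → target in arm frame (-0.0575, -0.0565)
  e−x'=0.2275;  (l²−L²−(e−x')²−y'²−z²)/2L = -0.0682
  √(A²+B²)=0.3606;  θ1 = -0.8881+1.7610 ≈ 0.8729
rotate P by −φ2: (-0.0202, 0.0780, -0.2798)
  A=0.1902, B=-0.2798, C=(l²−L²−A²−y'²−z²)/(2L)=-0.0047
  √(A²+B²)=0.3383;  θ2 = -0.9738+1.5848 ≈ 0.6110
φ3=240.0° → target in arm frame (0.0777, -0.0215)
  e−x'=0.0923;  (l²−L²−(e−x')²−y'²−z²)/2L = 0.1616
  θ3 = atan2(B,A) + arccos(C/0.2946) = -0.2619

θ₁ = 0.8729, θ₂ = 0.6110, θ₃ = -0.2619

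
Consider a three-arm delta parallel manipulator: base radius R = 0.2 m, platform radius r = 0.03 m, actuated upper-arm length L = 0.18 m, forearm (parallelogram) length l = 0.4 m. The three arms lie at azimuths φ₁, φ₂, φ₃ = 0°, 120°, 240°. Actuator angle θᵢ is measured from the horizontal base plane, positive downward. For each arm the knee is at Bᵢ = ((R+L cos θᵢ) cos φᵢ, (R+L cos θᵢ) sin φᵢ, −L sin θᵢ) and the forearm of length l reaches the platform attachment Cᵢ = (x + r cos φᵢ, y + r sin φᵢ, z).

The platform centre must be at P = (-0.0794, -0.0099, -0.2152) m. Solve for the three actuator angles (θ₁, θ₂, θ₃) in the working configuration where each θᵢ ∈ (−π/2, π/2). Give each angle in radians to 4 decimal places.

θ₁ = 0.6980, θ₂ = -0.0874, θ₃ = -0.2621

arm 1 (φ=0.0°): x'=-0.0794, y'=-0.0099
  A=0.2494, B=-0.2152, C=(l²−L²−A²−y'²−z²)/(2L)=0.0528
  γ=atan2(-0.2152,0.2494)=-0.7119;  ψ=arccos(0.1601)=1.4100;  θ1=γ+ψ≈0.6980
arm 2 (φ=120.0°): x'=0.0311, y'=0.0737
  A=0.1389, B=-0.2152, C=(l²−L²−A²−y'²−z²)/(2L)=0.1571
  γ=atan2(-0.2152,0.1389)=-0.9977;  ψ=arccos(0.6135)=0.9103;  θ2=γ+ψ≈-0.0874
rotate P by −φ3: (0.0483, -0.0638, -0.2152)
  e−x'=0.1217;  (l²−L²−(e−x')²−y'²−z²)/2L = 0.1733
  √(A²+B²)=0.2472;  θ3 = -1.0560+0.7939 ≈ -0.2621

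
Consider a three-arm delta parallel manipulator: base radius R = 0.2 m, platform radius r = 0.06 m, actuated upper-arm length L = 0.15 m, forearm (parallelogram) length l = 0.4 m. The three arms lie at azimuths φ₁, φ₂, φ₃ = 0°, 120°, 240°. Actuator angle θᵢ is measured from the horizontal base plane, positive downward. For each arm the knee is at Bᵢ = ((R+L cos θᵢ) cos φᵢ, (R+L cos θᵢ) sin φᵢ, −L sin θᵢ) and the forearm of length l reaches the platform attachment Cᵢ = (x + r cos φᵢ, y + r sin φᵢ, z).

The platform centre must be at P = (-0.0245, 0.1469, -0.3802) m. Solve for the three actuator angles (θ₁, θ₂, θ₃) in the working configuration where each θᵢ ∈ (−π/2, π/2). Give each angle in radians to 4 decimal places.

arm 1 (φ=0.0°): x'=-0.0245, y'=0.1469
  A=0.1645, B=-0.3802, C=(l²−L²−A²−y'²−z²)/(2L)=-0.1856
  θ1 = atan2(B,A) + arccos(C/0.4143) = 0.8730
arm 2 (φ=120.0°): x'=0.1395, y'=-0.0522
  A=0.0005, B=-0.3802, C=(l²−L²−A²−y'²−z²)/(2L)=-0.0326
  θ2 = atan2(B,A) + arccos(C/0.3802) = 0.0873
φ3=240.0° → target in arm frame (-0.1150, -0.0947)
  e−x'=0.2550;  (l²−L²−(e−x')²−y'²−z²)/2L = -0.2701
  θ3 = atan2(B,A) + arccos(C/0.4578) = 1.2218

θ₁ = 0.8730, θ₂ = 0.0873, θ₃ = 1.2218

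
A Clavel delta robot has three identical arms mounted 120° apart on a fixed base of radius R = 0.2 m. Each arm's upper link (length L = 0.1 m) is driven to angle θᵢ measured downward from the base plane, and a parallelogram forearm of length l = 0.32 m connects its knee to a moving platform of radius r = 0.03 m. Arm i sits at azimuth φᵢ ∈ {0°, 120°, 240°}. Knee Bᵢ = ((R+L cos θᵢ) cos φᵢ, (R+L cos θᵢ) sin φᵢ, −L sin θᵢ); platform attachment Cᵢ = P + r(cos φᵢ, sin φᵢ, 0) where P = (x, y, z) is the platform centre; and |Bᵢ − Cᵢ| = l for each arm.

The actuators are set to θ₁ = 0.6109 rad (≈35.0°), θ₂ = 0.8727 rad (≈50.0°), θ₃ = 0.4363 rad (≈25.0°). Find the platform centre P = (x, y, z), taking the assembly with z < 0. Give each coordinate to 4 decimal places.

(0.0044, -0.0312, -0.2577)

φ1=0.0°: virtual centre (0.2519, 0.0000, -0.0574), radius l
O2 = (0.2343·cos120.0°, 0.2343·sin120.0°, -0.0766) = (-0.1171, 0.2029, -0.0766)
arm 3 at φ=240.0°: ρ3 = 0.2606;  O3 = (-0.1303, -0.2257, -0.0423)
eliminate P² terms by subtracting sphere 1 from 2 and 3
plane₁₂: -0.7381x+0.4058y+-0.0385z = -0.0060
det = 0.6434;  x = 0.0023+-0.0080z,  y = -0.0105+0.0804z
into |P−O₁|² = l²: 1.0065z² + 0.1170z + -0.0367 = 0;  Δ = 0.1615;  z = -0.2577 or 0.1415 → z<0 root = -0.2577
x = 0.0044, y = -0.0312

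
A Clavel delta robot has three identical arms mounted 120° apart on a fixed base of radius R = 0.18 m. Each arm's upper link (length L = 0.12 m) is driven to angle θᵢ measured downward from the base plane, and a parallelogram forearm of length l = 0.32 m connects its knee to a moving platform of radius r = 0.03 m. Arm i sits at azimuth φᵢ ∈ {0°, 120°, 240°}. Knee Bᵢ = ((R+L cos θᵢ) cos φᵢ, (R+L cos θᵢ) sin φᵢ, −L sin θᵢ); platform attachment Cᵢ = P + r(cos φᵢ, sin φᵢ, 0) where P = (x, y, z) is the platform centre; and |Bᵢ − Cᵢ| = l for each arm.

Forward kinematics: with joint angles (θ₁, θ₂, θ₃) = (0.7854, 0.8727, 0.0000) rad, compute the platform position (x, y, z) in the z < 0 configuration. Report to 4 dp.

(-0.0295, -0.0673, -0.2521)

centre 1 = (0.2349·cos0.0°, 0.2349·sin0.0°, -0.0849) = (0.2349, 0.0000, -0.0849)
arm 2 at φ=120.0°: ρ2 = 0.2271;  centre 2 = (-0.1136, 0.1967, -0.0919)
φ3=240.0°: virtual centre (-0.1350, -0.2338, 0.0000), radius l
subtract pairs → two planes through P
linear system: -0.6968x+0.3934y = -0.0023−-0.0142z; -0.7397x+-0.4677y = 0.0105−0.1697z
Cramer: x(z) = -0.0050+0.0975z;  y(z) = -0.0147+0.2087z
quadratic in z: (1.0530)z²+(0.1168)z+(-0.0375)=0, √Δ=0.4141 → z ∈ {-0.2521, 0.1412}; z = -0.2521 (taking z<0)
x = -0.0295, y = -0.0673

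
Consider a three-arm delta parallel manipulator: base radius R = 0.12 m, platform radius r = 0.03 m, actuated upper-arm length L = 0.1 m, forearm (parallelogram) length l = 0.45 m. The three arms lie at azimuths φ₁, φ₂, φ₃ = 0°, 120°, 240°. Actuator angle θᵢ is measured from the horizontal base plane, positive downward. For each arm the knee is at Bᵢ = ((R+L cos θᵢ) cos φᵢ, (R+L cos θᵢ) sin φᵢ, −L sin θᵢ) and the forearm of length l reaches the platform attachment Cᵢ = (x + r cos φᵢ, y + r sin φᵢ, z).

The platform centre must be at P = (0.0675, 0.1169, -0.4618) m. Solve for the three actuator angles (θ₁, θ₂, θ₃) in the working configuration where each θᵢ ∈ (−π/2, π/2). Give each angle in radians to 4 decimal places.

φ1=0.0° → target in arm frame (0.0675, 0.1169)
  e−x'=0.0225;  (l²−L²−(e−x')²−y'²−z²)/2L = -0.1747
  γ=atan2(-0.4618,0.0225)=-1.5221;  ψ=arccos(-0.3778)=1.9582;  θ1=γ+ψ≈0.4361
φ2=120.0° → target in arm frame (0.0675, -0.1169)
  e−x'=0.0225;  (l²−L²−(e−x')²−y'²−z²)/2L = -0.1747
  γ=atan2(-0.4618,0.0225)=-1.5221;  ψ=arccos(-0.3778)=1.9582;  θ2=γ+ψ≈0.4361
φ3=240.0° → target in arm frame (-0.1350, 0.0000)
  e−x'=0.2250;  (l²−L²−(e−x')²−y'²−z²)/2L = -0.3569
  γ=atan2(-0.4618,0.2250)=-1.1174;  ψ=arccos(-0.6948)=2.3389;  θ3=γ+ψ≈1.2214

θ₁ = 0.4361, θ₂ = 0.4361, θ₃ = 1.2214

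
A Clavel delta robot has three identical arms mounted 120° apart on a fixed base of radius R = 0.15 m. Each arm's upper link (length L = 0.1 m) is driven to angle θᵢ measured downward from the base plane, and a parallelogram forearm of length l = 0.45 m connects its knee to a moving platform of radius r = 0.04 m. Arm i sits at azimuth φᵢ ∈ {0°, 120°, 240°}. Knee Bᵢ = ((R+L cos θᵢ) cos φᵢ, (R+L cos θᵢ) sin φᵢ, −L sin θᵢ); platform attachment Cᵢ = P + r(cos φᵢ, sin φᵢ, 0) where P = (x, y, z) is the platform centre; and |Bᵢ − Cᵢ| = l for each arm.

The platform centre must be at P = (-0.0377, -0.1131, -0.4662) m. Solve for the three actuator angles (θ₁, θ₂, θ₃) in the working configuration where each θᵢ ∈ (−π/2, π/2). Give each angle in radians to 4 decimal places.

arm 1 (φ=0.0°): x'=-0.0377, y'=-0.1131
  A cos θ + B sin θ = C:  0.1477·cos θ + -0.4662·sin θ = -0.2972
  γ=atan2(-0.4662,0.1477)=-1.2640;  ψ=arccos(-0.6078)=2.2241;  θ1=γ+ψ≈0.9601
φ2=120.0° → target in arm frame (-0.0791, 0.0892)
  e−x'=0.1891;  (l²−L²−(e−x')²−y'²−z²)/2L = -0.3428
  θ2 = atan2(B,A) + arccos(C/0.5031) = 1.1350
arm 3 (φ=240.0°): x'=0.1168, y'=0.0239
  e−x'=-0.0068;  (l²−L²−(e−x')²−y'²−z²)/2L = -0.1273
  θ3 = atan2(B,A) + arccos(C/0.4662) = 0.2620

θ₁ = 0.9601, θ₂ = 1.1350, θ₃ = 0.2620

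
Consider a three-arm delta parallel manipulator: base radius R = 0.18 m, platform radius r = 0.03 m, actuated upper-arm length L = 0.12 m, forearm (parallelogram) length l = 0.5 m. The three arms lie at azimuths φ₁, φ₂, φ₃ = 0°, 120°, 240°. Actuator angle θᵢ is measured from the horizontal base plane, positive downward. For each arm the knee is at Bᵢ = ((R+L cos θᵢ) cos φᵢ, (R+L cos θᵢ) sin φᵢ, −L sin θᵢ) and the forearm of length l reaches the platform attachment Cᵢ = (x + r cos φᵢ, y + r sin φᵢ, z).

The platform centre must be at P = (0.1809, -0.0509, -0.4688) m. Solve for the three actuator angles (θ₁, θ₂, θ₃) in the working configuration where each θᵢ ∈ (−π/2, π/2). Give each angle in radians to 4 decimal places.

arm 1 (φ=0.0°): x'=0.1809, y'=-0.0509
  e−x'=-0.0309;  (l²−L²−(e−x')²−y'²−z²)/2L = 0.0512
  θ1 = atan2(B,A) + arccos(C/0.4698) = -0.1750
φ2=120.0° → target in arm frame (-0.1345, -0.1312)
  A cos θ + B sin θ = C:  0.2845·cos θ + -0.4688·sin θ = -0.3431
  θ2 = atan2(B,A) + arccos(C/0.5484) = 1.2215
arm 3 (φ=240.0°): x'=-0.0464, y'=0.1821
  A cos θ + B sin θ = C:  0.1964·cos θ + -0.4688·sin θ = -0.2329
  γ=atan2(-0.4688,0.1964)=-1.1741;  ψ=arccos(-0.4583)=2.0468;  θ3=γ+ψ≈0.8727

θ₁ = -0.1750, θ₂ = 1.2215, θ₃ = 0.8727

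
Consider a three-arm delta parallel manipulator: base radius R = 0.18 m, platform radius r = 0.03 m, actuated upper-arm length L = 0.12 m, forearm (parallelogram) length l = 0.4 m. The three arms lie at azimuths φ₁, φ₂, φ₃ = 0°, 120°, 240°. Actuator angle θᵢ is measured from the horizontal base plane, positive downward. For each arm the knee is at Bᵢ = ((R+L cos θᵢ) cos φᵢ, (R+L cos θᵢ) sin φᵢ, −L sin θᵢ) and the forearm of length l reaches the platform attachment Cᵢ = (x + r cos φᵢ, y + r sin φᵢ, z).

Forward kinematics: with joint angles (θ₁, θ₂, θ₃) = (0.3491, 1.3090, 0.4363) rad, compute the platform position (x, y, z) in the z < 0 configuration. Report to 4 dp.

arm 1 at φ=0.0°: e+L cos θ1 = 0.2628;  centre 1 = (0.2628, 0.0000, -0.0410)
centre 2 = (0.1811·cos120.0°, 0.1811·sin120.0°, -0.1159) = (-0.0905, 0.1568, -0.1159)
centre 3 = (0.2588·cos240.0°, 0.2588·sin240.0°, -0.0507) = (-0.1294, -0.2241, -0.0507)
subtract pairs → two planes through P
plane₁₂: -0.7066x+0.3136y+-0.1497z = -0.0245
Cramer: x(z) = 0.0202-0.1300z;  y(z) = -0.0327+0.1844z
into |P−centre ₁|² = l²: 1.0509z² + 0.1331z + -0.0984 = 0;  Δ = 0.4314;  z = -0.3758 or 0.2492 → z<0 root = -0.3758
x = 0.0691, y = -0.1020

(0.0691, -0.1020, -0.3758)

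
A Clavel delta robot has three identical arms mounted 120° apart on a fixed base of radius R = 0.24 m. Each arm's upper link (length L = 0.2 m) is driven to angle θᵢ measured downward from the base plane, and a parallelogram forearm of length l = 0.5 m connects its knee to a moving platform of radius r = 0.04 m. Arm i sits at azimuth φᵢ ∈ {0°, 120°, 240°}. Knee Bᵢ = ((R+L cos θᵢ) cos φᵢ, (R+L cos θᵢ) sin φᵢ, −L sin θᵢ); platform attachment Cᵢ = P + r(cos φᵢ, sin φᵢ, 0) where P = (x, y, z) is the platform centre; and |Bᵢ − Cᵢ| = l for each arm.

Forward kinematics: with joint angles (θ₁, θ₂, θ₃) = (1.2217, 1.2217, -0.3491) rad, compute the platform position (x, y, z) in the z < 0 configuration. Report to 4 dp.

(-0.1239, -0.2146, -0.4116)

arm 1 at φ=0.0°: e+L cos θ1 = 0.2684;  O1 = (0.2684, 0.0000, -0.1879)
φ2=120.0°: virtual centre (-0.1342, 0.2324, -0.1879), radius l
arm 3 at φ=240.0°: e+L cos θ3 = 0.3879;  O3 = (-0.1940, -0.3360, 0.0684)
eliminate P² terms by subtracting sphere 1 from 2 and 3
linear system: -0.8052x+0.4649y = 0.0000−0.0000z; -0.9248x+-0.6719y = 0.0478−0.5127z
det = 0.9710;  x = -0.0229+0.2455z,  y = -0.0396+0.4252z
into |P−O₁|² = l²: 1.2410z² + 0.1991z + -0.1283 = 0;  Δ = 0.6763;  z = -0.4116 or 0.2511 → z<0 root = -0.4116
x = -0.1239, y = -0.2146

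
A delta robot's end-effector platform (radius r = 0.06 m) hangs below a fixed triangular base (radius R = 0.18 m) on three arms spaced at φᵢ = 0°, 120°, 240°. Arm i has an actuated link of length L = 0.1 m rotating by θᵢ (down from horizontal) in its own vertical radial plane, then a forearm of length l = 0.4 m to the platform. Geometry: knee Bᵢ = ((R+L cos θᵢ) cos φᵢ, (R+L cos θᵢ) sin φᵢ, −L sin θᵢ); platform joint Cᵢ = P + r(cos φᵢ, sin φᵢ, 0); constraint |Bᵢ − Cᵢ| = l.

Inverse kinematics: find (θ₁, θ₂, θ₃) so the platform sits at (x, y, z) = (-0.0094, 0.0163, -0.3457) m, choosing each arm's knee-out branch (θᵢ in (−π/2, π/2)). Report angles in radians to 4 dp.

θ₁ = 0.1745, θ₂ = -0.0002, θ₃ = 0.1746

φ1=0.0° → target in arm frame (-0.0094, 0.0163)
  A=0.1294, B=-0.3457, C=(l²−L²−A²−y'²−z²)/(2L)=0.0674
  √(A²+B²)=0.3691;  θ1 = -1.2126+1.3872 ≈ 0.1745
arm 2 (φ=120.0°): x'=0.0188, y'=0.0000
  A cos θ + B sin θ = C:  0.1012·cos θ + -0.3457·sin θ = 0.1013
  √(A²+B²)=0.3602;  θ2 = -1.2861+1.2858 ≈ -0.0002
φ3=240.0° → target in arm frame (-0.0094, -0.0163)
  e−x'=0.1294;  (l²−L²−(e−x')²−y'²−z²)/2L = 0.0674
  θ3 = atan2(B,A) + arccos(C/0.3691) = 0.1746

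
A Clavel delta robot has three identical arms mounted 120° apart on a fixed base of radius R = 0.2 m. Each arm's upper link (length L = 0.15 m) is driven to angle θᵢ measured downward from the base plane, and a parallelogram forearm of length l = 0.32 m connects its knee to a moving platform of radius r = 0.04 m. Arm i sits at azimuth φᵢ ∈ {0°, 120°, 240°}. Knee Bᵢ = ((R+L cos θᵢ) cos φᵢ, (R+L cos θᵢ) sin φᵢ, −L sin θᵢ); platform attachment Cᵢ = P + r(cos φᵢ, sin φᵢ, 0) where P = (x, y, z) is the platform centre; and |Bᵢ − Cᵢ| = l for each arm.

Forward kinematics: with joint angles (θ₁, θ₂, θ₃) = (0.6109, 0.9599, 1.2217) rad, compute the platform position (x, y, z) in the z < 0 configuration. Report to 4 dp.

(0.0591, 0.0309, -0.3127)

O1 = (0.2829·cos0.0°, 0.2829·sin0.0°, -0.0860) = (0.2829, 0.0000, -0.0860)
φ2=120.0°: virtual centre (-0.1230, 0.2131, -0.1229), radius l
O3 = (0.2113·cos240.0°, 0.2113·sin240.0°, -0.1410) = (-0.1057, -0.1830, -0.1410)
eliminate P² terms by subtracting sphere 1 from 2 and 3
plane₁₂: -0.8118x+0.4262y+-0.0737z = -0.0118
det = 0.6282;  x = 0.0224+-0.1174z,  y = 0.0150+-0.0508z
quadratic in z: (1.0164)z²+(0.2317)z+(-0.0269)=0, √Δ=0.4039 → z ∈ {-0.3127, 0.0847}; z = -0.3127 (taking z<0)
x = 0.0591, y = 0.0309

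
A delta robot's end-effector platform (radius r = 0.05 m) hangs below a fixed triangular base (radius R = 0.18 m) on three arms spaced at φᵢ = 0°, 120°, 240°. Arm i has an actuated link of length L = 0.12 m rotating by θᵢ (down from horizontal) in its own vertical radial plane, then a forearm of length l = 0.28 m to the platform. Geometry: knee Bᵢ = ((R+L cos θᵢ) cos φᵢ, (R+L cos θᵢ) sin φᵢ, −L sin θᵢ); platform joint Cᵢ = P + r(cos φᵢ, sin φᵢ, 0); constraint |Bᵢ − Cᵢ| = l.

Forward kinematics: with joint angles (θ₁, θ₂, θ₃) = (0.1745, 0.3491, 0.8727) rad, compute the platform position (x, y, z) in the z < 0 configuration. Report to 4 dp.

(0.0352, 0.0394, -0.1982)

arm 1 at φ=0.0°: ρ1 = 0.2482;  O1 = (0.2482, 0.0000, -0.0208)
φ2=120.0°: virtual centre (-0.1214, 0.2102, -0.0410), radius l
φ3=240.0°: virtual centre (-0.1036, -0.1794, -0.0919), radius l
|O₂|²−|O₁|² = -0.0014;  |O₃|²−|O₁|² = -0.0107
plane₁₂: -0.7391x+0.4205y+-0.0404z = -0.0014
det = 0.5610;  x = 0.0089+-0.1324z,  y = 0.0123+-0.1366z
into |P−O₁|² = l²: 1.0362z² + 0.1017z + -0.0206 = 0;  Δ = 0.0956;  z = -0.1982 or 0.1001 → z<0 root = -0.1982
x = 0.0352, y = 0.0394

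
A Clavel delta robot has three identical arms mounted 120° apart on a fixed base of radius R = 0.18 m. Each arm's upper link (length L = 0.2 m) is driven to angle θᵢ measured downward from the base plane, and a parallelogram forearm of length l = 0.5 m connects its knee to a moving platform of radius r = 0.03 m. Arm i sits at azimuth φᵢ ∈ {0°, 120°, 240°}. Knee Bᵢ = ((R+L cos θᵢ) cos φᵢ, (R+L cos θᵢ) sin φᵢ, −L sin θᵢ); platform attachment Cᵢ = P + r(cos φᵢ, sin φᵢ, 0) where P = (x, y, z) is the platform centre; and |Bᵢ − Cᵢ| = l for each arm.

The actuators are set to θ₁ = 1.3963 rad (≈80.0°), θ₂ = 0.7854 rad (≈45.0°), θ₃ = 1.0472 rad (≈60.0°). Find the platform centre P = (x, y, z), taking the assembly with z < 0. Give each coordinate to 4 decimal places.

arm 1 at φ=0.0°: e+L cos θ1 = 0.1847;  S1 = (0.1847, 0.0000, -0.1970)
arm 2 at φ=120.0°: e+L cos θ2 = 0.2914;  S2 = (-0.1457, 0.2524, -0.1414)
S3 = (0.2500·cos240.0°, 0.2500·sin240.0°, -0.1732) = (-0.1250, -0.2165, -0.1732)
|S₂|²−|S₁|² = 0.0320;  |S₃|²−|S₁|² = 0.0196
plane₁₂: -0.6609x+0.5048y+0.1111z = 0.0320
det = 0.5988;  x = -0.0397+0.1204z,  y = 0.0115+-0.0625z
sphere 1 gives Az²+Bz+C=0 with A=1.0184, B=0.3385, C=-0.1607;  B²−4AC=0.7693;  roots -0.5968, 0.2645;  negative root z = -0.5968
x = -0.1115, y = 0.0488

(-0.1115, 0.0488, -0.5968)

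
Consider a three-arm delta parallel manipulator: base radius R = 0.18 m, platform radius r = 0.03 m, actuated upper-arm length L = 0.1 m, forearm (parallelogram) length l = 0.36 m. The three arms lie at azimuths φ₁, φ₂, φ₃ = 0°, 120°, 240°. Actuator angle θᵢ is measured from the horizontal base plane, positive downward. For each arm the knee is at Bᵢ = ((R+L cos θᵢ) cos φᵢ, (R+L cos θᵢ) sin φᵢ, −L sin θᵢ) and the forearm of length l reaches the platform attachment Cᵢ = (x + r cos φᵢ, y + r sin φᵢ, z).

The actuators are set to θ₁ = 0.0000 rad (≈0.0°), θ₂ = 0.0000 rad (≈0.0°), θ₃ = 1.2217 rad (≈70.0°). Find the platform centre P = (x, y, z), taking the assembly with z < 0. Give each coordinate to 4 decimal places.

φ1=0.0°: virtual centre (0.2500, 0.0000, 0.0000), radius l
φ2=120.0°: virtual centre (-0.1250, 0.2165, 0.0000), radius l
arm 3 at φ=240.0°: ρ3 = 0.1842;  centre 3 = (-0.0921, -0.1595, -0.0940)
subtract pairs → two planes through P
[-0.7500 0.4330 0.0000]·P = 0.0000;  [-0.6842 -0.3191 -0.1879]·P = -0.0197
det = 0.5356;  x = 0.0160+-0.1520z,  y = 0.0276+-0.2632z
quadratic in z: (1.0924)z²+(0.0566)z+(-0.0741)=0, √Δ=0.5717 → z ∈ {-0.2876, 0.2358}; z = -0.2876 (taking z<0)
x = 0.0597, y = 0.1033

(0.0597, 0.1033, -0.2876)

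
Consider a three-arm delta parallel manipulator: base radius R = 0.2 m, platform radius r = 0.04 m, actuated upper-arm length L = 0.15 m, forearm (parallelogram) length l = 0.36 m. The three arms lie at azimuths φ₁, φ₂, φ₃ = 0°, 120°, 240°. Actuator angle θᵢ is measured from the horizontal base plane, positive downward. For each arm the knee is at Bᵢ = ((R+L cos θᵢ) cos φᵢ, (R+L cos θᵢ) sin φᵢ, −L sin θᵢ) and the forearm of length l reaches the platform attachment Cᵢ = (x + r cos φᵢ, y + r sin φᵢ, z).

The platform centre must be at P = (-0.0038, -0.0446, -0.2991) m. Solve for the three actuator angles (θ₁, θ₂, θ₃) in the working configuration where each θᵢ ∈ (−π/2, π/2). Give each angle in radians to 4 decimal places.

θ₁ = 0.6105, θ₂ = 0.7854, θ₃ = 0.3489

φ1=0.0° → target in arm frame (-0.0038, -0.0446)
  e−x'=0.1638;  (l²−L²−(e−x')²−y'²−z²)/2L = -0.0373
  √(A²+B²)=0.3410;  θ1 = -1.0698+1.6803 ≈ 0.6105
rotate P by −φ2: (-0.0367, 0.0256, -0.2991)
  e−x'=0.1967;  (l²−L²−(e−x')²−y'²−z²)/2L = -0.0724
  θ2 = atan2(B,A) + arccos(C/0.3580) = 0.7854
φ3=240.0° → target in arm frame (0.0405, 0.0190)
  e−x'=0.1195;  (l²−L²−(e−x')²−y'²−z²)/2L = 0.0100
  θ3 = atan2(B,A) + arccos(C/0.3221) = 0.3489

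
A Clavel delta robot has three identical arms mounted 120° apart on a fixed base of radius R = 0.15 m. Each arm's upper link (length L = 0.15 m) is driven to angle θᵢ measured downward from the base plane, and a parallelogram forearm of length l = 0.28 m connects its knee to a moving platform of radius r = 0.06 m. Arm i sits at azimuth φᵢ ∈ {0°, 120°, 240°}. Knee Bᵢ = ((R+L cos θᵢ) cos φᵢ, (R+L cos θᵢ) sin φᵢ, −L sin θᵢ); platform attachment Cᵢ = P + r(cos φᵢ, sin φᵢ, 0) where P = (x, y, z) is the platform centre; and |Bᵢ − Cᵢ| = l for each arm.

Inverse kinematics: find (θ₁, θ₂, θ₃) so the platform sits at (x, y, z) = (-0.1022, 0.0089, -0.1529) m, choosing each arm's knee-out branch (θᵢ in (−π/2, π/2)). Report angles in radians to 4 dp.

θ₁ = 0.9599, θ₂ = -0.3491, θ₃ = -0.1739

rotate P by −φ1: (-0.1022, 0.0089, -0.1529)
  e−x'=0.1922;  (l²−L²−(e−x')²−y'²−z²)/2L = -0.0150
  √(A²+B²)=0.2456;  θ1 = -0.6720+1.6319 ≈ 0.9599
rotate P by −φ2: (0.0588, 0.0841, -0.1529)
  A cos θ + B sin θ = C:  0.0312·cos θ + -0.1529·sin θ = 0.0816
  γ=atan2(-0.1529,0.0312)=-1.3696;  ψ=arccos(0.5230)=1.0205;  θ2=γ+ψ≈-0.3491
rotate P by −φ3: (0.0434, -0.0930, -0.1529)
  e−x'=0.0466;  (l²−L²−(e−x')²−y'²−z²)/2L = 0.0724
  √(A²+B²)=0.1598;  θ3 = -1.2749+1.1010 ≈ -0.1739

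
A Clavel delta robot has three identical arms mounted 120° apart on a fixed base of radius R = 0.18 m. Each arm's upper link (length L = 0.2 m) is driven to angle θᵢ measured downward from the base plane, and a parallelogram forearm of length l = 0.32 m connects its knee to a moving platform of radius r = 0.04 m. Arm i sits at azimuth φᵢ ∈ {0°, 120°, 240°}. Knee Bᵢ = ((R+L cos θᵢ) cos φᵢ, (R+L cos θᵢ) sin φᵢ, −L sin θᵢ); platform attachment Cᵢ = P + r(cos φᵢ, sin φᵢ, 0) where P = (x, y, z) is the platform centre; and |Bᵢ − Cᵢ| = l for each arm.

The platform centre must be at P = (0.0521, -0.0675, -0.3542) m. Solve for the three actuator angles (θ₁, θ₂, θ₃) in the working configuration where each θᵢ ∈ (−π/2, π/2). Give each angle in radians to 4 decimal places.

rotate P by −φ1: (0.0521, -0.0675, -0.3542)
  A cos θ + B sin θ = C:  0.0879·cos θ + -0.3542·sin θ = -0.1884
  γ=atan2(-0.3542,0.0879)=-1.3275;  ψ=arccos(-0.5161)=2.1131;  θ1=γ+ψ≈0.7856
φ2=120.0° → target in arm frame (-0.0845, -0.0114)
  A cos θ + B sin θ = C:  0.2245·cos θ + -0.3542·sin θ = -0.2840
  √(A²+B²)=0.4194;  θ2 = -1.0059+2.3147 ≈ 1.3088
rotate P by −φ3: (0.0324, 0.0789, -0.3542)
  A=0.1076, B=-0.3542, C=(l²−L²−A²−y'²−z²)/(2L)=-0.2021
  γ=atan2(-0.3542,0.1076)=-1.2759;  ψ=arccos(-0.5460)=2.1484;  θ3=γ+ψ≈0.8725

θ₁ = 0.7856, θ₂ = 1.3088, θ₃ = 0.8725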